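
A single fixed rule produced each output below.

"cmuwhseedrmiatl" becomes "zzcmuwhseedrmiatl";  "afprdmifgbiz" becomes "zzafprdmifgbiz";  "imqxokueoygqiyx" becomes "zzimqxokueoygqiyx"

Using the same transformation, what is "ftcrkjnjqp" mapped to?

The pattern: prepend "zz".
So "ftcrkjnjqp" becomes "zzftcrkjnjqp".

zzftcrkjnjqp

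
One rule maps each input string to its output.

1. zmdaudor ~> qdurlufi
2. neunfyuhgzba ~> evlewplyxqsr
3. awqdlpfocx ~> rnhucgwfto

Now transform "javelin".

In each case the input is transformed by: shift every letter 9 places backward in the alphabet (wrapping around).
Applying that to "javelin" gives "armvcze".

armvcze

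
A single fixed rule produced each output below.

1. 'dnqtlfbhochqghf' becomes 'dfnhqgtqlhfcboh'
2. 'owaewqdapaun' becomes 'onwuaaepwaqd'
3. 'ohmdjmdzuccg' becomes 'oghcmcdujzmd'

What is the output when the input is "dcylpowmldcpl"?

dlcpycldplomw

Each output is the input with this applied: take characters alternately from the front and the back (1st, last, 2nd, 2nd-last, ...).
"dcylpowmldcpl" → "dlcpycldplomw".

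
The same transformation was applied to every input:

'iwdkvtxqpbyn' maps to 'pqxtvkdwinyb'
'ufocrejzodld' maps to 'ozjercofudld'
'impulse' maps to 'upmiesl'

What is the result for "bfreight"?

ierfbthg

The rule is to move the last 3 characters to the front (rotate right by 3), then reverse the string.
On "bfreight": the first step gives "ghtbfrei", and the second then gives "ierfbthg".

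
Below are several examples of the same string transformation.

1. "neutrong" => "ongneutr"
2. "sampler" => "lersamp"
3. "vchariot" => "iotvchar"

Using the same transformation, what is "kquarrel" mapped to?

relkquar

The pattern: move the last 3 characters to the front (rotate right by 3).
On "kquarrel" that produces "relkquar".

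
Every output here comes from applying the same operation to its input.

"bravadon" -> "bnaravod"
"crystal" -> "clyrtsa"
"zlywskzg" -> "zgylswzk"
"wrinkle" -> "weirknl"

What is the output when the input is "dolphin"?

dnlohpi

What's happening: move the last character to the front, then swap each adjacent pair of characters (1↔2, 3↔4, ...).
Applying both steps to "dolphin": "ndolphi", then "dnlohpi".
(Check on "bravadon": → "nbravado" → "bnaravod" ✓)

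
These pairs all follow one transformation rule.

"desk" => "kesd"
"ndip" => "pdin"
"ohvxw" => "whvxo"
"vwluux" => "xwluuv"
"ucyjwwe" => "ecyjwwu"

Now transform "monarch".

honarcm

In each case the input is transformed by: swap the first and last characters.
So "monarch" becomes "honarcm".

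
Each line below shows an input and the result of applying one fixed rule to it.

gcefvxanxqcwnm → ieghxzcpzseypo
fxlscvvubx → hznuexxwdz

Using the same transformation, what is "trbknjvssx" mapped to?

vtdmplxuuz

What's happening: shift every letter 2 places forward in the alphabet (wrapping around).
Doing the same to "trbknjvssx": "vtdmplxuuz".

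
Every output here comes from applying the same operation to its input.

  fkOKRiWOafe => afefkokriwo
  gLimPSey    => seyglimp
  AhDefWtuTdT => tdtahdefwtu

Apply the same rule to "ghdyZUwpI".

What's happening: move the last 3 characters to the front (rotate right by 3), then convert every letter to lowercase.
"ghdyZUwpI" → "wpIghdyZU" → "wpighdyzu".

wpighdyzu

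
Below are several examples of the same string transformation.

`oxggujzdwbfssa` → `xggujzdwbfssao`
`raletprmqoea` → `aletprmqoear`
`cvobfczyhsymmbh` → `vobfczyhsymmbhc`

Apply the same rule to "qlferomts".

lferomtsq

Rule — move the first character to the end.
For "qlferomts" the result is "lferomtsq".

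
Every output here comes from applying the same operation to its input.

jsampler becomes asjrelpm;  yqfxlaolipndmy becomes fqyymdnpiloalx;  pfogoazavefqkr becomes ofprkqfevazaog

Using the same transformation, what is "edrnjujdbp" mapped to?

rdepbdjujn

The transformation: reverse the string, then move the last 3 characters to the front (rotate right by 3).
So "edrnjujdbp" becomes "rdepbdjujn".
(Check on "yqfxlaolipndmy": → "ymdnpiloalxfqy" → "fqyymdnpiloalx" ✓)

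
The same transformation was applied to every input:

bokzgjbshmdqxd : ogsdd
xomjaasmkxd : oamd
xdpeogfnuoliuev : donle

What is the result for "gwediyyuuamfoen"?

wiume

Each output is the input with this applied: keep one character in every 3, starting at position 2 (positions 2nd, 5th, 8th, ...).
Applying that to "gwediyyuuamfoen" gives "wiume".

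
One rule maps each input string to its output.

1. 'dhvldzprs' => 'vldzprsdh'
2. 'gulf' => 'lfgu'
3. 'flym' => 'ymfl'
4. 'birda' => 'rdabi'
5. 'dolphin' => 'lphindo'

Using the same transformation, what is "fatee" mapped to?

Looking at the pairs, the operation is to move the first 2 characters to the end (rotate left by 2).
For "fatee" the result is "teefa".

teefa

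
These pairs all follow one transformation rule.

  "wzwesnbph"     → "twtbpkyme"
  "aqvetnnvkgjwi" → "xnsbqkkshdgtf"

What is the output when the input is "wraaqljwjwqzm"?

toxxnigtgtnwj

The transformation: shift every letter 3 places backward in the alphabet (wrapping around).
On "wraaqljwjwqzm" that produces "toxxnigtgtnwj".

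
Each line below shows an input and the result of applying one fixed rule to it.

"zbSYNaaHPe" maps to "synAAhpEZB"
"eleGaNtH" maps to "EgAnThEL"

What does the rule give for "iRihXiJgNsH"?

IHxIjGnShIr

Each output is the input with this applied: move the first 2 characters to the end (rotate left by 2), then flip the case of every letter.
Working it through for "iRihXiJgNsH": intermediate "ihXiJgNsHiR", final "IHxIjGnShIr".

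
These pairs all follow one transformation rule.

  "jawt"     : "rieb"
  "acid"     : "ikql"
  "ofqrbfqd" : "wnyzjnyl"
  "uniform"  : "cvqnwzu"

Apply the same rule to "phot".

xpwb

Rule — shift every letter 8 places forward in the alphabet (wrapping around).
Doing the same to "phot": "xpwb".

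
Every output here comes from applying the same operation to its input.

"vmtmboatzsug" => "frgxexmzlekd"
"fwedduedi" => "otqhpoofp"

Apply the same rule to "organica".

nlzcrlyt

Each output is the input with this applied: move the last 2 characters to the front (rotate right by 2), then shift every letter 11 places forward in the alphabet (wrapping around).
Starting from "organica": after the first operation, "caorgani"; after the second, "nlzcrlyt".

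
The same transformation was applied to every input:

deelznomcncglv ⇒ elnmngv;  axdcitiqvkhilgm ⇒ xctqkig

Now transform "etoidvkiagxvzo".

Looking at the pairs, the operation is to keep every other character starting from the second (positions 2nd, 4th, 6th, ...).
"etoidvkiagxvzo" → "tivigvo".

tivigvo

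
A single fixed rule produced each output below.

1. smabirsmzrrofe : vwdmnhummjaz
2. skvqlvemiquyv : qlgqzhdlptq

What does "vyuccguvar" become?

pxxbpqvm

The pattern: shift every letter 5 places backward in the alphabet (wrapping around), then delete the first 2 characters.
For "vyuccguvar", step one produces "qtpxxbpqvm"; step two turns that into "pxxbpqvm".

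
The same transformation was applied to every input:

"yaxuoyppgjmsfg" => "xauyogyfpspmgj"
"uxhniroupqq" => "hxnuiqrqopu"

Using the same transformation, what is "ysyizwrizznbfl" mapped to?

ysiyzlwfrbinzz

What's happening: move the first 2 characters to the end (rotate left by 2), then take characters alternately from the front and the back (1st, last, 2nd, 2nd-last, ...).
For "ysyizwrizznbfl", step one produces "yizwrizznbflys"; step two turns that into "ysiyzlwfrbinzz".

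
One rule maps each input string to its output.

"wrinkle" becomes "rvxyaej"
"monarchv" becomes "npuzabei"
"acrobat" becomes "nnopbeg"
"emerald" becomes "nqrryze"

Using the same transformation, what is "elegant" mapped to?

Each output is the input with this applied: sort the characters into alphabetical order, then shift every letter 13 places forward in the alphabet (wrapping around) — i.e. ROT13.
Working it through for "elegant": intermediate "aeeglnt", final "nrrtyag".

nrrtyag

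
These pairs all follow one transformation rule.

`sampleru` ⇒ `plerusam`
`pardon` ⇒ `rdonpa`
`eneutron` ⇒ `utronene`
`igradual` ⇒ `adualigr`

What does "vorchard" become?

chardvor

The rule is to move the last character to the front, then swap the front and back halves of the string.
"vorchard" → "dvorchar" → "chardvor".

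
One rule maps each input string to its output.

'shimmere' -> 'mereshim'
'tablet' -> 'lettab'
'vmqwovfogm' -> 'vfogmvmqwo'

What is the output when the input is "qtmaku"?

Each output is the input with this applied: swap the front and back halves of the string.
Applying that to "qtmaku" gives "akuqtm".

akuqtm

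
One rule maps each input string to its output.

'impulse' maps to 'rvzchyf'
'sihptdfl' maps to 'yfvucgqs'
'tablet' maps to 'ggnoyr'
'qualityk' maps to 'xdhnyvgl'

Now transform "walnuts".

fjnyahg

Each output is the input with this applied: move the last character to the front, then shift every letter 13 places forward in the alphabet (wrapping around) — i.e. ROT13.
"walnuts" → "swalnut" → "fjnyahg".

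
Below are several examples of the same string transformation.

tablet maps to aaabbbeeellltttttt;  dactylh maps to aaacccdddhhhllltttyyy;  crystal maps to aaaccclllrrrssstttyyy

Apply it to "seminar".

Looking at the pairs, the operation is to repeat every character 3 times, then sort the characters into alphabetical order.
"seminar" → "ssseeemmmiiinnnaaarrr" → "aaaeeeiiimmmnnnrrrsss".

aaaeeeiiimmmnnnrrrsss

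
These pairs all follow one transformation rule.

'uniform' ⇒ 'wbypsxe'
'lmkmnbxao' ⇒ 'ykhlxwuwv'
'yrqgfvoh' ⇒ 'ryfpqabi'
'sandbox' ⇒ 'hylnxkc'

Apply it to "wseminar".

bkxswocg

Looking at the pairs, the operation is to reverse the string, then shift every letter 10 places forward in the alphabet (wrapping around).
So "wseminar" becomes "bkxswocg".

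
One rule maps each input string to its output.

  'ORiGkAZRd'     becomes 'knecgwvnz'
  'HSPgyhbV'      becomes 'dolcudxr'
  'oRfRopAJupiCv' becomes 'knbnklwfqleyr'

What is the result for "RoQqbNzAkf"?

What's happening: shift every letter 4 places backward in the alphabet (wrapping around), then convert every letter to lowercase.
Doing the same to "RoQqbNzAkf": "nkmmxjvwgb".

nkmmxjvwgb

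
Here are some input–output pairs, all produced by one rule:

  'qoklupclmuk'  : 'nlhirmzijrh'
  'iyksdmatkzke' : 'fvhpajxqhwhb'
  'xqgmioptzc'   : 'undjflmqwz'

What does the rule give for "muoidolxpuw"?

The pattern: shift every letter 3 places backward in the alphabet (wrapping around).
For "muoidolxpuw" the result is "jrlfaliumrt".

jrlfaliumrt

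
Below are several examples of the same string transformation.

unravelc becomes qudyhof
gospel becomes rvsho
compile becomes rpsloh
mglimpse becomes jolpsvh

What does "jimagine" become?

Looking at the pairs, the operation is to shift every letter 3 places forward in the alphabet (wrapping around), then delete the first character.
Working it through for "jimagine": intermediate "mlpdjlqh", final "lpdjlqh".

lpdjlqh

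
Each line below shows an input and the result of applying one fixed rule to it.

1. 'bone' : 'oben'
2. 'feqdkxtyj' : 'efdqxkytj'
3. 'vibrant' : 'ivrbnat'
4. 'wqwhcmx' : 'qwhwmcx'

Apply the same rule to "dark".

Looking at the pairs, the operation is to swap each adjacent pair of characters (1↔2, 3↔4, ...).
So "dark" becomes "adkr".

adkr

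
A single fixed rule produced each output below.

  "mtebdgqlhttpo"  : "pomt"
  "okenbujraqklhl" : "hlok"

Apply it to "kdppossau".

aukd

The transformation: move the last 2 characters to the front (rotate right by 2), then keep only the first 4 characters.
Starting from "kdppossau": after the first operation, "aukdpposs"; after the second, "aukd".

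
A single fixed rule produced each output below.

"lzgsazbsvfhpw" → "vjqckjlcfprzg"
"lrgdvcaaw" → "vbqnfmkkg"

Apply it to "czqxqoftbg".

mjahaypdlq

The transformation: shift every letter 10 places forward in the alphabet (wrapping around).
For "czqxqoftbg" the result is "mjahaypdlq".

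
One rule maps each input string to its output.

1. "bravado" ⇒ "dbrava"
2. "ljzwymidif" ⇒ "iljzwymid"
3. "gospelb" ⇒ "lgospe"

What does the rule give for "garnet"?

The rule is to delete the last character, then move the last character to the front.
Starting from "garnet": after the first operation, "garne"; after the second, "egarn".

egarn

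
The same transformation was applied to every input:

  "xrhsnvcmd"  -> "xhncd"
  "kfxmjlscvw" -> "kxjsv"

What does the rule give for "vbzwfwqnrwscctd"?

In each case the input is transformed by: keep every other character starting from the first (positions 1st, 3rd, 5th, ...).
So "vbzwfwqnrwscctd" becomes "vzfqrscd".

vzfqrscd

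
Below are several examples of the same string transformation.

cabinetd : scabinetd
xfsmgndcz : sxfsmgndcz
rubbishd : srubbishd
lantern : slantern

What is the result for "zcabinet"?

The pattern: prepend "s".
On "zcabinet" that produces "szcabinet".

szcabinet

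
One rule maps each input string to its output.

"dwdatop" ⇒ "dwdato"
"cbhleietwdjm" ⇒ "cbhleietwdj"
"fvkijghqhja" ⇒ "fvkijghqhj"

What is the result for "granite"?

granit

What's happening: delete the last character.
On "granite" that produces "granit".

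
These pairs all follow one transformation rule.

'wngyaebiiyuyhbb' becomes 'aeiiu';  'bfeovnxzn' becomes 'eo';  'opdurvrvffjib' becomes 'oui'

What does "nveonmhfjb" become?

Each output is the input with this applied: keep only the vowels.
Doing the same to "nveonmhfjb": "eo".

eo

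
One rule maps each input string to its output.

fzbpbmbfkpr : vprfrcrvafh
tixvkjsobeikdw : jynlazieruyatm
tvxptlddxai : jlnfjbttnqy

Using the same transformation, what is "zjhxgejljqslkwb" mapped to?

Each output is the input with this applied: shift every letter 10 places backward in the alphabet (wrapping around).
So "zjhxgejljqslkwb" becomes "pzxnwuzbzgibamr".

pzxnwuzbzgibamr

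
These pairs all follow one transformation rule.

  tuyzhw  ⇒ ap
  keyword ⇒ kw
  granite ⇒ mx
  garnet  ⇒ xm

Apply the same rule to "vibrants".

In each case the input is transformed by: shift every letter 7 places backward in the alphabet (wrapping around), then keep only the last 2 characters.
For "vibrants", step one produces "obuktgml"; step two turns that into "ml".
(Check on "tuyzhw": → "mnrsap" → "ap" ✓)

ml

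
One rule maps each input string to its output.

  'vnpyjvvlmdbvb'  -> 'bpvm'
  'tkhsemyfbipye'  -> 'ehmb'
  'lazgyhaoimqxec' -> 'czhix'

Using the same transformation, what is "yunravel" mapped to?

lnv

The pattern: move the last 2 characters to the front (rotate right by 2), then keep one character in every 3, starting at position 2 (positions 2nd, 5th, 8th, ...).
For "yunravel", step one produces "elyunrav"; step two turns that into "lnv".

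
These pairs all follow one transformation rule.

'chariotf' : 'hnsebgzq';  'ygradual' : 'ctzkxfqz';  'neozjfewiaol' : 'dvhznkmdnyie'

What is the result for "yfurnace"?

Rule — shift every letter 1 place backward in the alphabet (wrapping around), then swap the front and back halves of the string.
"yfurnace" → "mzbdxetq".

mzbdxetq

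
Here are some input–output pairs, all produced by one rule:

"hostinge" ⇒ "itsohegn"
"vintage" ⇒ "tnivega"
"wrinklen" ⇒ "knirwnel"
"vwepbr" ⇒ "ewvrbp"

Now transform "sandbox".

In each case the input is transformed by: reverse the string, then move the first 3 characters to the end (rotate left by 3).
Starting from "sandbox": after the first operation, "xobdnas"; after the second, "dnasxob".
(Check on "wrinklen": → "nelknirw" → "knirwnel" ✓)

dnasxob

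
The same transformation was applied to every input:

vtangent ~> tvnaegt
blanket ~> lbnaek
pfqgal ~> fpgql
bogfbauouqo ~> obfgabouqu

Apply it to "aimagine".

The rule is to swap each adjacent pair of characters (1↔2, 3↔4, ...), then delete the last character.
For "aimagine", step one produces "iaamigen"; step two turns that into "iaamige".
(Check on "vtangent": → "tvnaegtn" → "tvnaegt" ✓)

iaamige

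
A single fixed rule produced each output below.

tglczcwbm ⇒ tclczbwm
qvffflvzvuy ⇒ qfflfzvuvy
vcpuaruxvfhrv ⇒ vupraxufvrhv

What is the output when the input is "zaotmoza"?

ztoomaz

Looking at the pairs, the operation is to swap each adjacent pair of characters (1↔2, 3↔4, ...), then delete the first character.
So "zaotmoza" becomes "ztoomaz".
(Check on "vcpuaruxvfhrv": → "cvupraxufvrhv" → "vupraxufvrhv" ✓)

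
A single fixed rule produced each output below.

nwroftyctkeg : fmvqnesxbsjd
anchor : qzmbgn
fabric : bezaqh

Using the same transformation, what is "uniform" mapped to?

What's happening: shift every letter 1 place backward in the alphabet (wrapping around), then move the last character to the front.
On "uniform": the first step gives "tmhenql", and the second then gives "ltmhenq".

ltmhenq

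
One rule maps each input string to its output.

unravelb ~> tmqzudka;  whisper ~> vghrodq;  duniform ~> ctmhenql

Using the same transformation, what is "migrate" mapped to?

The pattern: shift every letter 1 place backward in the alphabet (wrapping around).
Doing the same to "migrate": "lhfqzsd".

lhfqzsd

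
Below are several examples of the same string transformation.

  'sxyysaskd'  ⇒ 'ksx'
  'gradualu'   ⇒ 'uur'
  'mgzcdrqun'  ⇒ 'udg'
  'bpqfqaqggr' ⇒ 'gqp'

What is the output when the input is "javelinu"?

Rule — keep one character in every 3, starting at position 2 (positions 2nd, 5th, 8th, ...), then reverse the string.
"javelinu" → "alu" → "ula".

ula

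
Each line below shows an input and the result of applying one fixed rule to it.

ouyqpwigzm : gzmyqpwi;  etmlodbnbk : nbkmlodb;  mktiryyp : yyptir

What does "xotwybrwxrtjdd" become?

jddtwybrwxrt

Each output is the input with this applied: delete the first 2 characters, then move the last 3 characters to the front (rotate right by 3).
Applying both steps to "xotwybrwxrtjdd": "twybrwxrtjdd", then "jddtwybrwxrt".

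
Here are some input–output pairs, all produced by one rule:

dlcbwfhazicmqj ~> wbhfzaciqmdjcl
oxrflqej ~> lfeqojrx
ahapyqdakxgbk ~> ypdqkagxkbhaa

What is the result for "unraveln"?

The transformation: move the first 3 characters to the end (rotate left by 3), then swap each adjacent pair of characters (1↔2, 3↔4, ...).
"unraveln" → "valeunrn".

valeunrn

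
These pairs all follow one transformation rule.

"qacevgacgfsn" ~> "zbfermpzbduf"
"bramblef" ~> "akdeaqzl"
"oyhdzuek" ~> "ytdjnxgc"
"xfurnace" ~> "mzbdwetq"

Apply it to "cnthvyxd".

Rule — swap the front and back halves of the string, then shift every letter 1 place backward in the alphabet (wrapping around).
Starting from "cnthvyxd": after the first operation, "vyxdcnth"; after the second, "uxwcbmsg".

uxwcbmsg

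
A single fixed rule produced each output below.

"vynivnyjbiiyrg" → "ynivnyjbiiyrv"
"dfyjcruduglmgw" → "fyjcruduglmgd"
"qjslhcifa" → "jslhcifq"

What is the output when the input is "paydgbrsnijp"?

The transformation: delete the last character, then move the first character to the end.
For "paydgbrsnijp", step one produces "paydgbrsnij"; step two turns that into "aydgbrsnijp".

aydgbrsnijp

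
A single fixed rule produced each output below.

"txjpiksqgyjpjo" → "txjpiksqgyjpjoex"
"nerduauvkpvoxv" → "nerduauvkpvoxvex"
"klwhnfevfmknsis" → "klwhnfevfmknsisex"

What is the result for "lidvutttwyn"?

lidvutttwynex

The rule is to append "ex".
On "lidvutttwyn" that produces "lidvutttwynex".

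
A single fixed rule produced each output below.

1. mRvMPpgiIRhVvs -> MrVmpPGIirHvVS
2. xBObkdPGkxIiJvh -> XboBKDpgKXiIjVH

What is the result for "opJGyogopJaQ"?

OPjgYOGOPjAq

The pattern: flip the case of every letter.
Doing the same to "opJGyogopJaQ": "OPjgYOGOPjAq".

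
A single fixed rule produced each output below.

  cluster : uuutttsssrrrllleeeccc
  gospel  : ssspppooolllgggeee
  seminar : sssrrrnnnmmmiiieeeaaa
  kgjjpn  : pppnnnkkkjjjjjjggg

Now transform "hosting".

Each output is the input with this applied: sort the characters into reverse alphabetical order, then repeat every character 3 times.
Starting from "hosting": after the first operation, "tsonihg"; after the second, "tttsssooonnniiihhhggg".

tttsssooonnniiihhhggg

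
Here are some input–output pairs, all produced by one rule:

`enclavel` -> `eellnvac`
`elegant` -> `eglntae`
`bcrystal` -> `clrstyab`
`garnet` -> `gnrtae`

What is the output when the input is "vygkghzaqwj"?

The pattern: sort the characters into alphabetical order, then move the first 2 characters to the end (rotate left by 2).
For "vygkghzaqwj", step one produces "agghjkqvwyz"; step two turns that into "ghjkqvwyzag".

ghjkqvwyzag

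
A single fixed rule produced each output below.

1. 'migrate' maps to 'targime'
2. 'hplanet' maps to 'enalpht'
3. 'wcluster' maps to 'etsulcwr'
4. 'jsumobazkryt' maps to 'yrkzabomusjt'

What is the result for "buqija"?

jiquba

Looking at the pairs, the operation is to move the last character to the front, then reverse the string.
"buqija" → "jiquba".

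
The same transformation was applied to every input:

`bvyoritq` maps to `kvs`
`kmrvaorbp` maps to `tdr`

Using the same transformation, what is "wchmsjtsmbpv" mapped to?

Each output is the input with this applied: shift every letter 2 places forward in the alphabet (wrapping around), then keep only the last 3 characters.
"wchmsjtsmbpv" → "yejoulvuodrx" → "drx".

drx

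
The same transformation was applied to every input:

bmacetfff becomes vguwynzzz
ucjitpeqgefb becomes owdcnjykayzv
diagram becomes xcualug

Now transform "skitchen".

Looking at the pairs, the operation is to shift every letter 6 places backward in the alphabet (wrapping around).
For "skitchen" the result is "mecnwbyh".

mecnwbyh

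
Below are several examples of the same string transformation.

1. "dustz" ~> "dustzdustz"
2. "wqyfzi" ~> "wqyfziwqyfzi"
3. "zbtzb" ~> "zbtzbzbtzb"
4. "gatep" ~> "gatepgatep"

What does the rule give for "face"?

faceface

In each case the input is transformed by: write the whole string twice.
So "face" becomes "faceface".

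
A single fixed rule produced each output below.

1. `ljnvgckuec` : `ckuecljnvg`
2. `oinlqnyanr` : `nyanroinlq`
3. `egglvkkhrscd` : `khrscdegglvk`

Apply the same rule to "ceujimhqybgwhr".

qybgwhrceujimh

What's happening: swap the front and back halves of the string.
"ceujimhqybgwhr" → "qybgwhrceujimh".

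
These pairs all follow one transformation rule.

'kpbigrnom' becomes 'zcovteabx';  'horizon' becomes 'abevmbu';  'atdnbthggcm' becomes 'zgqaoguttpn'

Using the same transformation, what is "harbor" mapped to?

The rule is to shift every letter 13 places forward in the alphabet (wrapping around) — i.e. ROT13, then swap the first and last characters.
Doing the same to "harbor": "eneobu".
(Check on "kpbigrnom": → "xcovteabz" → "zcovteabx" ✓)

eneobu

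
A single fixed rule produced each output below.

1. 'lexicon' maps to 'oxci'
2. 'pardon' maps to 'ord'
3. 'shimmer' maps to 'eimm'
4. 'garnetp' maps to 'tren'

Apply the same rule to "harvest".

srev

Each output is the input with this applied: take characters alternately from the front and the back (1st, last, 2nd, 2nd-last, ...), then delete the first 3 characters.
For "harvest", step one produces "htasrev"; step two turns that into "srev".
(Check on "pardon": → "pnaord" → "ord" ✓)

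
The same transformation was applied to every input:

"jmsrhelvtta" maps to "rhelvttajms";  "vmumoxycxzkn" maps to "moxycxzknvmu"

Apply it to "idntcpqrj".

Rule — move the first 3 characters to the end (rotate left by 3).
Doing the same to "idntcpqrj": "tcpqrjidn".

tcpqrjidn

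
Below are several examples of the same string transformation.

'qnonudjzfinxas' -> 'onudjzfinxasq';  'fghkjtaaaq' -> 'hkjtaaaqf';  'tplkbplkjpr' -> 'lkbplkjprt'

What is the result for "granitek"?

anitekg

In each case the input is transformed by: move the first character to the end, then delete the first character.
So "granitek" becomes "anitekg".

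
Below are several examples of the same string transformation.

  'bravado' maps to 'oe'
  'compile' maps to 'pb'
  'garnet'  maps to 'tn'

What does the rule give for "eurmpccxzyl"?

rh

The rule is to shift every letter 13 places forward in the alphabet (wrapping around) — i.e. ROT13, then keep only the first 2 characters.
Applying both steps to "eurmpccxzyl": "rhezcppkmly", then "rh".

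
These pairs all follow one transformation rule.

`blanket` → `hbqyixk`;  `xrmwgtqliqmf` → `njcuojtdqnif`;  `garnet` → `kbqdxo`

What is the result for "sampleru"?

borpxjmi

The rule is to move the last 3 characters to the front (rotate right by 3), then shift every letter 3 places backward in the alphabet (wrapping around).
For "sampleru", step one produces "erusampl"; step two turns that into "borpxjmi".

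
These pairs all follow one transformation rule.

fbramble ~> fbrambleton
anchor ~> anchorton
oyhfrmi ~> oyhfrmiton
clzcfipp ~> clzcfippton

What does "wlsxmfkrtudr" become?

Rule — append "ton".
Doing the same to "wlsxmfkrtudr": "wlsxmfkrtudrton".

wlsxmfkrtudrton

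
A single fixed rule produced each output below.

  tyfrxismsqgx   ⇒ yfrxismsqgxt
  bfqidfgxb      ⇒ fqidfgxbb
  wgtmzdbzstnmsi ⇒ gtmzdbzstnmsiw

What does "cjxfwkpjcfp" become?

jxfwkpjcfpc

The pattern: move the first character to the end.
Applying that to "cjxfwkpjcfp" gives "jxfwkpjcfpc".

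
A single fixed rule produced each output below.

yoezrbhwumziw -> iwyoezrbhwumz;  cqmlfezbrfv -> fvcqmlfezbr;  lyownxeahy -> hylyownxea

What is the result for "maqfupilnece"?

cemaqfupilne

Each output is the input with this applied: move the last 2 characters to the front (rotate right by 2).
"maqfupilnece" → "cemaqfupilne".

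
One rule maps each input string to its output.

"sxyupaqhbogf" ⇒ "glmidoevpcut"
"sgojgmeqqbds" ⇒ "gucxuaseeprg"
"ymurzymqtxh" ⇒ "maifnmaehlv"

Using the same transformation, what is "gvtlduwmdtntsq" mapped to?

Looking at the pairs, the operation is to shift every letter 12 places backward in the alphabet (wrapping around).
"gvtlduwmdtntsq" → "ujhzrikarhbhge".

ujhzrikarhbhge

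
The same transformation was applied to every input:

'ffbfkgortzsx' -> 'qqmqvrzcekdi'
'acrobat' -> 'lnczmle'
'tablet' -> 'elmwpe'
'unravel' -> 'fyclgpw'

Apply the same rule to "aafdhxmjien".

The transformation: shift every letter 11 places forward in the alphabet (wrapping around).
Applying that to "aafdhxmjien" gives "llqosixutpy".

llqosixutpy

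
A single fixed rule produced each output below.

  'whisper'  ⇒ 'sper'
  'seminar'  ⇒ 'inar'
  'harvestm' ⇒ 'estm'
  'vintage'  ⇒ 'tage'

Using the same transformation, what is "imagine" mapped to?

gine

The rule is to keep only the last 4 characters.
So "imagine" becomes "gine".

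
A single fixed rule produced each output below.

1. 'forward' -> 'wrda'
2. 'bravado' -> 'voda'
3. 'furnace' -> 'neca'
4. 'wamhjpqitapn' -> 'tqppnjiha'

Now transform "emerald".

The rule is to delete the first 3 characters, then sort the characters into reverse alphabetical order.
"emerald" → "rald" → "rlda".
(Check on "bravado": → "vado" → "voda" ✓)

rlda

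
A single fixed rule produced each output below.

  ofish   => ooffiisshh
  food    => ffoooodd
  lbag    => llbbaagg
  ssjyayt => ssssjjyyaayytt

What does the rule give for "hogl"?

The transformation: double every character.
Doing the same to "hogl": "hhooggll".

hhooggll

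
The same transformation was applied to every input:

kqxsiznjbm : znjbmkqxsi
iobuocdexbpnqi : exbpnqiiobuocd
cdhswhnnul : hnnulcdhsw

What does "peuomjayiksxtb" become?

yiksxtbpeuomja

What's happening: swap the front and back halves of the string.
Doing the same to "peuomjayiksxtb": "yiksxtbpeuomja".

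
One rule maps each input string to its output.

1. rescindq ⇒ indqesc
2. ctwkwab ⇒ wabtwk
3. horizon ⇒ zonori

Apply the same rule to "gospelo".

eloosp

Each output is the input with this applied: delete the first character, then move the first 3 characters to the end (rotate left by 3).
On "gospelo": the first step gives "ospelo", and the second then gives "eloosp".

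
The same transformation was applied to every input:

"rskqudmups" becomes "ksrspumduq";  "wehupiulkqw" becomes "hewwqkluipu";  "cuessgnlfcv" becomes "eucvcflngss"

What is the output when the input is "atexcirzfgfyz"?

etazyfgfzricx

Each output is the input with this applied: move the first 3 characters to the end (rotate left by 3), then reverse the string.
Applying both steps to "atexcirzfgfyz": "xcirzfgfyzate", then "etazyfgfzricx".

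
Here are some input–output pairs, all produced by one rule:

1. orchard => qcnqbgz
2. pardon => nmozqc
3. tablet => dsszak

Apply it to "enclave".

uddmbkz

In each case the input is transformed by: shift every letter 1 place backward in the alphabet (wrapping around), then move the last 2 characters to the front (rotate right by 2).
Applying both steps to "enclave": "dmbkzud", then "uddmbkz".
(Check on "orchard": → "nqbgzqc" → "qcnqbgz" ✓)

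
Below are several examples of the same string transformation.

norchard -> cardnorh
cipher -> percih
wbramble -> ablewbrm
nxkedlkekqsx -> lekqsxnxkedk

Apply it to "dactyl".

cyldat

Looking at the pairs, the operation is to swap the front and back halves of the string, then swap the first and last characters.
Applying both steps to "dactyl": "tyldac", then "cyldat".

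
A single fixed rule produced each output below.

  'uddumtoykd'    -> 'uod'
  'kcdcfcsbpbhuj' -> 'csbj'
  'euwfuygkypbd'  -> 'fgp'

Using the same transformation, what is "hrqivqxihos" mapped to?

ixo

In each case the input is transformed by: delete the first 3 characters, then keep one character in every 3, starting at position 1 (positions 1st, 4th, 7th, ...).
Starting from "hrqivqxihos": after the first operation, "ivqxihos"; after the second, "ixo".
(Check on "uddumtoykd": → "umtoykd" → "uod" ✓)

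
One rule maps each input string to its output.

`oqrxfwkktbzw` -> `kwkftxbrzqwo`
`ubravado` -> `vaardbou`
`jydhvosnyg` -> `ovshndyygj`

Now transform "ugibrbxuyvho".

Looking at the pairs, the operation is to swap the front and back halves of the string, then take characters alternately from the front and the back (1st, last, 2nd, 2nd-last, ...).
On "ugibrbxuyvho": the first step gives "xuyvhougibrb", and the second then gives "xburybvihgou".

xburybvihgou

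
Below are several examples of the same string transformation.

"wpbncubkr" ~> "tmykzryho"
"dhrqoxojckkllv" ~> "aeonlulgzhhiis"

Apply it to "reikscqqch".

obfhpznnze

What's happening: shift every letter 3 places backward in the alphabet (wrapping around).
Applying that to "reikscqqch" gives "obfhpznnze".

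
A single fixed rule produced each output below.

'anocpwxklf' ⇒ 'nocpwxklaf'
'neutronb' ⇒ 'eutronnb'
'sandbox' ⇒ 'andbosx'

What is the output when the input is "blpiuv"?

In each case the input is transformed by: swap the first and last characters, then move the first character to the end.
For "blpiuv" the result is "lpiubv".

lpiubv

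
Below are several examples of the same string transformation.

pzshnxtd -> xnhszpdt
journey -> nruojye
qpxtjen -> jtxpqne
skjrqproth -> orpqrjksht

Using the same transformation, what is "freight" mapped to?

gierfth

The rule is to reverse the string, then move the first 2 characters to the end (rotate left by 2).
"freight" → "thgierf" → "gierfth".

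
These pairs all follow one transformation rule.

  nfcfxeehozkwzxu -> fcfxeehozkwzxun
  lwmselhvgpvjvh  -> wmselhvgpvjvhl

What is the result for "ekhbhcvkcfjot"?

Looking at the pairs, the operation is to move the first character to the end.
Doing the same to "ekhbhcvkcfjot": "khbhcvkcfjote".

khbhcvkcfjote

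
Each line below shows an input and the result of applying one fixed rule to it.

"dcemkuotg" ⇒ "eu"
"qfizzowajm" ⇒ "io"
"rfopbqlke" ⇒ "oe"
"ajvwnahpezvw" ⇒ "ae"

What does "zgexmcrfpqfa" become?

ea

The rule is to keep one character in every 3, starting at position 3 (positions 3rd, 6th, 9th, ...), then keep only the vowels.
Starting from "zgexmcrfpqfa": after the first operation, "ecpa"; after the second, "ea".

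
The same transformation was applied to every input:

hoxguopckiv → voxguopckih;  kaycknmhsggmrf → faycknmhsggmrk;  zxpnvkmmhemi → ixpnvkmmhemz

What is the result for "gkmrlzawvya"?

akmrlzawvyg

The pattern: swap the first and last characters.
On "gkmrlzawvya" that produces "akmrlzawvyg".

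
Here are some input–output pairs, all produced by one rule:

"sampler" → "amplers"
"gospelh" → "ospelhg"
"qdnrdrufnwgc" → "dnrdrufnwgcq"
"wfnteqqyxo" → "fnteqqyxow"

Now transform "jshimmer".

Rule — move the first character to the end.
Applying that to "jshimmer" gives "shimmerj".

shimmerj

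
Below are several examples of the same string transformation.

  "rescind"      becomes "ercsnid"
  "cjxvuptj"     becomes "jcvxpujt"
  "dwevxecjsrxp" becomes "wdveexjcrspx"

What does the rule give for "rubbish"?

The pattern: swap each adjacent pair of characters (1↔2, 3↔4, ...).
For "rubbish" the result is "urbbsih".

urbbsih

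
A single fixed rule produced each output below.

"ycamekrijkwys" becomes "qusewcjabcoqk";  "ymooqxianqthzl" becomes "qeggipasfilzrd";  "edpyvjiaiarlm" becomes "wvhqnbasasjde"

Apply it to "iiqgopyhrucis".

Each output is the input with this applied: shift every letter 8 places backward in the alphabet (wrapping around).
Applying that to "iiqgopyhrucis" gives "aaiyghqzjmuak".

aaiyghqzjmuak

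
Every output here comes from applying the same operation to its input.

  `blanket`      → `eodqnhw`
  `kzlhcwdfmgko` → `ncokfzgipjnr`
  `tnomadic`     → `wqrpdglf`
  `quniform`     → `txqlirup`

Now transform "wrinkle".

zulqnoh

The transformation: shift every letter 3 places forward in the alphabet (wrapping around).
So "wrinkle" becomes "zulqnoh".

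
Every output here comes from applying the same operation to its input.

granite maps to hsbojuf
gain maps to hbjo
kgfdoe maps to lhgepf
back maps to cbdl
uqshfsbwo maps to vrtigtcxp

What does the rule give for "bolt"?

cpmu

The rule is to shift every letter 1 place forward in the alphabet (wrapping around).
"bolt" → "cpmu".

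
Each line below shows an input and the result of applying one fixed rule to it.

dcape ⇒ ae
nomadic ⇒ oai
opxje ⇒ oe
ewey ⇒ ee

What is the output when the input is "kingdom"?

The transformation: keep only the vowels.
Applying that to "kingdom" gives "io".

io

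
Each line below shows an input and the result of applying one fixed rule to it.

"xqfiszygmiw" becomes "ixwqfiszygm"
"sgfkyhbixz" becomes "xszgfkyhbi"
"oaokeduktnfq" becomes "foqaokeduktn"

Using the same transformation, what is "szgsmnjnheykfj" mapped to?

What's happening: swap the first and last characters, then move the last 2 characters to the front (rotate right by 2).
For "szgsmnjnheykfj", step one produces "jzgsmnjnheykfs"; step two turns that into "fsjzgsmnjnheyk".

fsjzgsmnjnheyk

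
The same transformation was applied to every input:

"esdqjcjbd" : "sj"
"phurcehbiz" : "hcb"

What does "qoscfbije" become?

The pattern: delete the last 2 characters, then keep one character in every 3, starting at position 2 (positions 2nd, 5th, 8th, ...).
"qoscfbije" → "qoscfbi" → "of".

of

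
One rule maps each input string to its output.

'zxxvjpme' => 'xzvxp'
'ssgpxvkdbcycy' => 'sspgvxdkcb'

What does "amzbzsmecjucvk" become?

mabzszemjcc

Rule — swap each adjacent pair of characters (1↔2, 3↔4, ...), then delete the last 3 characters.
For "amzbzsmecjucvk", step one produces "mabzszemjccukv"; step two turns that into "mabzszemjcc".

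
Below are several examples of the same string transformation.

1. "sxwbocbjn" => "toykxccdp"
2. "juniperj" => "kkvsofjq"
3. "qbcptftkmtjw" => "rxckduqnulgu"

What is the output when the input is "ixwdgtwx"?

jyyxxueh

The rule is to take characters alternately from the front and the back (1st, last, 2nd, 2nd-last, ...), then shift every letter 1 place forward in the alphabet (wrapping around).
Working it through for "ixwdgtwx": intermediate "ixxwwtdg", final "jyyxxueh".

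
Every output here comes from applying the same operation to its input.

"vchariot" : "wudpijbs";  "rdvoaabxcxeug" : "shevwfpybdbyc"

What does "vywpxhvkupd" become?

The pattern: take characters alternately from the front and the back (1st, last, 2nd, 2nd-last, ...), then shift every letter 1 place forward in the alphabet (wrapping around).
Working it through for "vywpxhvkupd": intermediate "vdypwupkxvh", final "wezqxvqlywi".
(Check on "vchariot": → "vtcohiar" → "wudpijbs" ✓)

wezqxvqlywi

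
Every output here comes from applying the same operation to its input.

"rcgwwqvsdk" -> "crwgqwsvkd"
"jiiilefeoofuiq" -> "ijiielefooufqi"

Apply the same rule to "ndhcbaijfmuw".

In each case the input is transformed by: swap each adjacent pair of characters (1↔2, 3↔4, ...).
For "ndhcbaijfmuw" the result is "dnchabjimfwu".

dnchabjimfwu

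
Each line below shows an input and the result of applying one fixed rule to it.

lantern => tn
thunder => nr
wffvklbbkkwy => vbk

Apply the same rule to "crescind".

In each case the input is transformed by: keep one character in every 3, starting at position 1 (positions 1st, 4th, 7th, ...), then delete the first character.
On "crescind": the first step gives "csn", and the second then gives "sn".

sn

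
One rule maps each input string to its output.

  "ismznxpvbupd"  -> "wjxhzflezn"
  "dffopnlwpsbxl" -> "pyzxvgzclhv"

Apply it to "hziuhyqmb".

Looking at the pairs, the operation is to delete the first 2 characters, then shift every letter 10 places forward in the alphabet (wrapping around).
"hziuhyqmb" → "seriawl".

seriawl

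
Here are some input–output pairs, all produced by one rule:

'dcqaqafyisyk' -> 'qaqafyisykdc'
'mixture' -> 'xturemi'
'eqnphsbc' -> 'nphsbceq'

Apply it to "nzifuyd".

Looking at the pairs, the operation is to move the first 2 characters to the end (rotate left by 2).
So "nzifuyd" becomes "ifuydnz".

ifuydnz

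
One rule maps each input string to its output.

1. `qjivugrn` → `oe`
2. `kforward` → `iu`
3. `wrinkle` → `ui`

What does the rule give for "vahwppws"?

The pattern: shift every letter 2 places backward in the alphabet (wrapping around), then keep only the vowels.
Doing the same to "vahwppws": "uu".

uu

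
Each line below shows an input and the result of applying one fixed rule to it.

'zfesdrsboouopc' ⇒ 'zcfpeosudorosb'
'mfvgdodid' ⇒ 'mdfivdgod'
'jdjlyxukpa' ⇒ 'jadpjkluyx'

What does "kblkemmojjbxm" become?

Each output is the input with this applied: take characters alternately from the front and the back (1st, last, 2nd, 2nd-last, ...).
Doing the same to "kblkemmojjbxm": "kmbxlbkjejmom".

kmbxlbkjejmom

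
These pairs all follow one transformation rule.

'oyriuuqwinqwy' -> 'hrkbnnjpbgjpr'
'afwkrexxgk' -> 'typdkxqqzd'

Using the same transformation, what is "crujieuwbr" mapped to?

Rule — shift every letter 7 places backward in the alphabet (wrapping around).
So "crujieuwbr" becomes "vkncbxnpuk".

vkncbxnpuk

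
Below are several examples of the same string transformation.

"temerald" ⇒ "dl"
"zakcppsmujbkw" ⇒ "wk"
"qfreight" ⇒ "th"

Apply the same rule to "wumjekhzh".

The pattern: reverse the string, then keep only the first 2 characters.
Applying both steps to "wumjekhzh": "hzhkejmuw", then "hz".
(Check on "temerald": → "dlaremet" → "dl" ✓)

hz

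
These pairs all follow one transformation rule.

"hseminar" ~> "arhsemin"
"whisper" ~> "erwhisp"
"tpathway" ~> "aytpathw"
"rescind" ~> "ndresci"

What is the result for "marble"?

The transformation: move the last 2 characters to the front (rotate right by 2).
On "marble" that produces "lemarb".

lemarb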